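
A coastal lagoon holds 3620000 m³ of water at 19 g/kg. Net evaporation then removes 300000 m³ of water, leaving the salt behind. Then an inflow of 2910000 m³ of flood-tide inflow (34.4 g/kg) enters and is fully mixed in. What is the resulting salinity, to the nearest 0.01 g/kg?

After evaporation: salt = 3,620,000×19 = 68,780,000; volume = 3,620,000 − 300,000 = 3,320,000 m³
After mixing: salt = 68,780,000 + 2,910,000×34.4 = 168,884,000; volume = 3,320,000 + 2,910,000 = 6,230,000 m³
S = 168,884,000 / 6,230,000 = 27.1082 g/kg

27.11 g/kg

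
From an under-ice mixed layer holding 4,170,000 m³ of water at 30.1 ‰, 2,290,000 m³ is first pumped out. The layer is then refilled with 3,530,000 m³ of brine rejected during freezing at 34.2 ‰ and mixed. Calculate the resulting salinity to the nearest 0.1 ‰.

32.8 ‰

Remaining after removal: 1,880,000 m³ at 30.1 ‰ (salt = 56,588,000)
After addition: salt = 56,588,000 + 3,530,000×34.2 = 177,314,000; volume = 5,410,000 m³
S = 177,314,000 / 5,410,000 = 32.7752 ‰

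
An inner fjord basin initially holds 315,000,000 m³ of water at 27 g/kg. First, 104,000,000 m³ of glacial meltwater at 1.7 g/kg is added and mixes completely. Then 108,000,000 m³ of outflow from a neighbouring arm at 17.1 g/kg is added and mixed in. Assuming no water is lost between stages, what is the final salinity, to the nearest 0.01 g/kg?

19.98 g/kg

Total salt / total volume:
Initial salt = 315,000,000×27 = 8,505,000,000
After stage 1: salt = 8,505,000,000 + 104,000,000×1.7 = 8,681,800,000; volume = 419,000,000 m³; S = 20.72 g/kg
After stage 2: salt = 8,681,800,000 + 108,000,000×17.1 = 10,528,600,000; volume = 527,000,000 m³
S = 10,528,600,000 / 527,000,000 = 19.9784 g/kg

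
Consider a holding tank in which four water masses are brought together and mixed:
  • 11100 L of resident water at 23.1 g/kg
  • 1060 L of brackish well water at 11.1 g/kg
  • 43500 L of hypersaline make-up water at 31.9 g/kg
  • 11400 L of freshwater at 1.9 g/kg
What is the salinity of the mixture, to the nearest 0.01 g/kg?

Mass of salt is conserved:
salt = 11,100×23.1 + 1,060×11.1 + 43,500×31.9 + 11,400×1.9 = 256,410 + 11,766 + 1,387,650 + 21,660 = 1,677,486
volume = 11,100 + 1,060 + 43,500 + 11,400 = 67,060 L
S = 1,677,486 / 67,060 = 25.0147 g/kg

25.01 g/kg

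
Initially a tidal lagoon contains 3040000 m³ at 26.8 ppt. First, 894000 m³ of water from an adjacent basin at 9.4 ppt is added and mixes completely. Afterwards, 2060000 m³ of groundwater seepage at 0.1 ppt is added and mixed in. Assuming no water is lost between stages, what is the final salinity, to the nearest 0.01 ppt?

15.03 ppt

Salt balance:
Initial salt = 3,040,000×26.8 = 81,472,000
After stage 1: salt = 81,472,000 + 894,000×9.4 = 89,875,600; volume = 3,934,000 m³; S = 22.846 ppt
After stage 2: salt = 89,875,600 + 2,060,000×0.1 = 90,081,600; volume = 5,994,000 m³
S = 90,081,600 / 5,994,000 = 15.0286 ppt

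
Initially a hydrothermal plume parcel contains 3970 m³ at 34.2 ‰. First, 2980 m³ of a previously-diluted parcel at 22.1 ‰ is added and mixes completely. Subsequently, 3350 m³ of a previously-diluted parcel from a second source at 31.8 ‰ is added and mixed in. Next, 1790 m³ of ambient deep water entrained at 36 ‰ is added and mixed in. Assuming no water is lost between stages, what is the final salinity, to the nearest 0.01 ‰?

30.82 ‰

Salt balance:
Initial salt = 3,970×34.2 = 135,774
After stage 1: salt = 135,774 + 2,980×22.1 = 201,632; volume = 6,950 m³; S = 29.012 ‰
After stage 2: salt = 201,632 + 3,350×31.8 = 308,162; volume = 10,300 m³; S = 29.919 ‰
After stage 3: salt = 308,162 + 1,790×36 = 372,602; volume = 12,090 m³
S = 372,602 / 12,090 = 30.819 ‰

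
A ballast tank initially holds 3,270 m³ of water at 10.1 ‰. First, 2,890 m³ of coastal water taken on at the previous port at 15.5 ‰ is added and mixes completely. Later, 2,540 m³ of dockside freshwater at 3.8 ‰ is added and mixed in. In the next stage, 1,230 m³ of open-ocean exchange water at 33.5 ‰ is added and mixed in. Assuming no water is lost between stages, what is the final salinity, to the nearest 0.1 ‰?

Conserving salt mass:
Initial salt = 3,270×10.1 = 33,027
After stage 1: salt = 33,027 + 2,890×15.5 = 77,822; volume = 6,160 m³; S = 12.633 ‰
After stage 2: salt = 77,822 + 2,540×3.8 = 87,474; volume = 8,700 m³; S = 10.054 ‰
After stage 3: salt = 87,474 + 1,230×33.5 = 128,679; volume = 9,930 m³
S = 128,679 / 9,930 = 12.9586 ‰

13.0 ‰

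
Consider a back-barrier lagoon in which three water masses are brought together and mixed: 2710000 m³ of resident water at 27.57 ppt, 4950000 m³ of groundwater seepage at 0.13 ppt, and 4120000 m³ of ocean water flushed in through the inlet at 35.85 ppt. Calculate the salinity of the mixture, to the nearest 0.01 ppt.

18.94 ppt

By conservation of dissolved salt,
salt = 2,710,000×27.57 + 4,950,000×0.13 + 4,120,000×35.85 = 74,714,700 + 643,500 + 147,702,000 = 223,060,200
volume = 2,710,000 + 4,950,000 + 4,120,000 = 11,780,000 m³
S = 223,060,200 / 11,780,000 = 18.9355 ppt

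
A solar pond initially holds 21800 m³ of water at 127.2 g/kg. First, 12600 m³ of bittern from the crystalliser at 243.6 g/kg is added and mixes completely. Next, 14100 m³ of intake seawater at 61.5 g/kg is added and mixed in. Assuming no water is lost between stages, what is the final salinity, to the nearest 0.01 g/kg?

138.34 g/kg

Salt balance:
Initial salt = 21,800×127.2 = 2,772,960
After stage 1: salt = 2,772,960 + 12,600×243.6 = 5,842,320; volume = 34,400 m³; S = 169.835 g/kg
After stage 2: salt = 5,842,320 + 14,100×61.5 = 6,709,470; volume = 48,500 m³
S = 6,709,470 / 48,500 = 138.3396 g/kg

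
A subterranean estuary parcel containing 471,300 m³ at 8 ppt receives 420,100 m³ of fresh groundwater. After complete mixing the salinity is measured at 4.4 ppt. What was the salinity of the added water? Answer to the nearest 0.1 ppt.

Salt balance: 471,300×8 + 420,100×S = 891,400×4.4
3,770,400 + 420,100·S = 3,922,160
S = (3,922,160 − 3,770,400) / 420,100 = 0.3612 ppt

0.4 ppt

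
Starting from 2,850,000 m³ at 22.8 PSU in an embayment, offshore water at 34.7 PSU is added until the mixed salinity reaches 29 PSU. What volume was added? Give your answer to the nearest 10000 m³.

Salt balance: 2,850,000×22.8 + V×34.7 = (2,850,000+V)×29
64,980,000 + 34.7V = 82,650,000 + 29V
17,670,000 = 5.7V
V = 3,100,000 m³

3100000 m³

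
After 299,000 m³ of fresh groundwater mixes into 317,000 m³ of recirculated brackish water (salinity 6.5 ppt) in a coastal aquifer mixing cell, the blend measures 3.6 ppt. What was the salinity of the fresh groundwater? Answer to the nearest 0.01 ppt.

0.53 ppt

Salt balance: 317,000×6.5 + 299,000×S = 616,000×3.6
2,060,500 + 299,000·S = 2,217,600
S = (2,217,600 − 2,060,500) / 299,000 = 0.5254 ppt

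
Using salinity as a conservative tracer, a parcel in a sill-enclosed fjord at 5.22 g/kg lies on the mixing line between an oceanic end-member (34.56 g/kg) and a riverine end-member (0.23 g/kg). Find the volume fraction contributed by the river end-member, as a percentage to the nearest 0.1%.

Let f be the freshwater fraction. Salt balance per unit volume:
f×0.23 + (1−f)×34.56 = 5.22
f = (34.56 − 5.22) / (34.56 − 0.23) = 29.34/34.33 = 0.8546

85.5%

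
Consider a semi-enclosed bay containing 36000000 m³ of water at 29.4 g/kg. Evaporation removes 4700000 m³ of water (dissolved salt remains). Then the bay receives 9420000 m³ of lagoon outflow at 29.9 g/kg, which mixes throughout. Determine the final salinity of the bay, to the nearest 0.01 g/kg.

32.91 g/kg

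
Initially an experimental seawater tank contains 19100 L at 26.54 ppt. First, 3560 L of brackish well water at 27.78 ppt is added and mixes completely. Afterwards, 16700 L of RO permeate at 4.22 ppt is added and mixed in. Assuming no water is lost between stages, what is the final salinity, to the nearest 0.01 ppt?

17.18 ppt

Total salt / total volume:
Initial salt = 19,100×26.54 = 506,914
After stage 1: salt = 506,914 + 3,560×27.78 = 605,810.8; volume = 22,660 L; S = 26.735 ppt
After stage 2: salt = 605,810.8 + 16,700×4.22 = 676,284.8; volume = 39,360 L
S = 676,284.8 / 39,360 = 17.182 ppt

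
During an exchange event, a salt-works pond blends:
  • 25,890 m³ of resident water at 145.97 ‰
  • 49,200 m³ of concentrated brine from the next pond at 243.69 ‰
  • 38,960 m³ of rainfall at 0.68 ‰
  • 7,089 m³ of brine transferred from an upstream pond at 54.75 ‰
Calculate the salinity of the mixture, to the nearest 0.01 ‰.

Total salt / total volume:
salt = 25,890×145.97 + 49,200×243.69 + 38,960×0.68 + 7,089×54.75 = 3,779,163.3 + 11,989,548 + 26,492.8 + 388,122.75 = 16,183,326.85
volume = 25,890 + 49,200 + 38,960 + 7,089 = 121,139 m³
S = 16,183,326.85 / 121,139 = 133.593 ‰

133.59 ‰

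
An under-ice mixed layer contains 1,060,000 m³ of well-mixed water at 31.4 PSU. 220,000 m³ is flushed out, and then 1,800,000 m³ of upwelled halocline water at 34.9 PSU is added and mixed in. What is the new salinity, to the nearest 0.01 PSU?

Remaining after removal: 840,000 m³ at 31.4 PSU (salt = 26,376,000)
After addition: salt = 26,376,000 + 1,800,000×34.9 = 89,196,000; volume = 2,640,000 m³
S = 89,196,000 / 2,640,000 = 33.7864 PSU

33.79 PSU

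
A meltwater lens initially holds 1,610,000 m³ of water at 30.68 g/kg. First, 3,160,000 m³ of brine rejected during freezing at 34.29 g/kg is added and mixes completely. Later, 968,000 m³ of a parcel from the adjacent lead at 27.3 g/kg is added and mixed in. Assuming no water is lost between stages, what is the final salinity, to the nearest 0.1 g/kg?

32.1 g/kg

Weighted by volume,
Initial salt = 1,610,000×30.68 = 49,394,800
After stage 1: salt = 49,394,800 + 3,160,000×34.29 = 157,751,200; volume = 4,770,000 m³; S = 33.072 g/kg
After stage 2: salt = 157,751,200 + 968,000×27.3 = 184,177,600; volume = 5,738,000 m³
S = 184,177,600 / 5,738,000 = 32.0979 g/kg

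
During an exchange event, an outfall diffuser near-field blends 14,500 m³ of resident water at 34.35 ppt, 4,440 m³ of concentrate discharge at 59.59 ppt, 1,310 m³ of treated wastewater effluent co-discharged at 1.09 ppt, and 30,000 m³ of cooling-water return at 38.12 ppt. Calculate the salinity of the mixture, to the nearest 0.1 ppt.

38.0 ppt

Conserving salt mass:
salt = 14,500×34.35 + 4,440×59.59 + 1,310×1.09 + 30,000×38.12 = 498,075 + 264,579.6 + 1,427.9 + 1,143,600 = 1,907,682.5
volume = 14,500 + 4,440 + 1,310 + 30,000 = 50,250 m³
S = 1,907,682.5 / 50,250 = 37.964 ppt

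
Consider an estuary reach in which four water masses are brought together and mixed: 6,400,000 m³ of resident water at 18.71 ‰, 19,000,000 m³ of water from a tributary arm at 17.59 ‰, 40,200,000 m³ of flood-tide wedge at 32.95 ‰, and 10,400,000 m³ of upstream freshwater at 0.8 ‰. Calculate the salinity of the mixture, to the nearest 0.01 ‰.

23.51 ‰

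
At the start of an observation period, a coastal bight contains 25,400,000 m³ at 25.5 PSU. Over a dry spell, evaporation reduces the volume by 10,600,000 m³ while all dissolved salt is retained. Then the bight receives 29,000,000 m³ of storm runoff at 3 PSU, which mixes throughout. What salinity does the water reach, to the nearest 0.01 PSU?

16.77 PSU

After evaporation: salt = 25,400,000×25.5 = 647,700,000; volume = 25,400,000 − 10,600,000 = 14,800,000 m³
After mixing: salt = 647,700,000 + 29,000,000×3 = 734,700,000; volume = 14,800,000 + 29,000,000 = 43,800,000 m³
S = 734,700,000 / 43,800,000 = 16.774 PSU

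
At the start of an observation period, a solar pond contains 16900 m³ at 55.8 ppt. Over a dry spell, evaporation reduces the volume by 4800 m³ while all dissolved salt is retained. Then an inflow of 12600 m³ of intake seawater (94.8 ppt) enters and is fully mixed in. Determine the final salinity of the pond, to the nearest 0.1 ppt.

86.5 ppt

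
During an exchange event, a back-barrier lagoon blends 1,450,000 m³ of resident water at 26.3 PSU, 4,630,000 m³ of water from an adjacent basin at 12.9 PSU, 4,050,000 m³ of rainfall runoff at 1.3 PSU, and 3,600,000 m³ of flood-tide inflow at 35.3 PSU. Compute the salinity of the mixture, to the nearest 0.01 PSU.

16.77 PSU

Mass of salt is conserved:
salt = 1,450,000×26.3 + 4,630,000×12.9 + 4,050,000×1.3 + 3,600,000×35.3 = 38,135,000 + 59,727,000 + 5,265,000 + 127,080,000 = 230,207,000
volume = 1,450,000 + 4,630,000 + 4,050,000 + 3,600,000 = 13,730,000 m³
S = 230,207,000 / 13,730,000 = 16.7667 PSU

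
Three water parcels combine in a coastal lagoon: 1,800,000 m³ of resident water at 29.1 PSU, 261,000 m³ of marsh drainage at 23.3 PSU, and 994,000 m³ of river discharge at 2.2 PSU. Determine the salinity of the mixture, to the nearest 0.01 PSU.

Salt balance:
salt = 1,800,000×29.1 + 261,000×23.3 + 994,000×2.2 = 52,380,000 + 6,081,300 + 2,186,800 = 60,648,100
volume = 1,800,000 + 261,000 + 994,000 = 3,055,000 m³
S = 60,648,100 / 3,055,000 = 19.8521 PSU

19.85 PSU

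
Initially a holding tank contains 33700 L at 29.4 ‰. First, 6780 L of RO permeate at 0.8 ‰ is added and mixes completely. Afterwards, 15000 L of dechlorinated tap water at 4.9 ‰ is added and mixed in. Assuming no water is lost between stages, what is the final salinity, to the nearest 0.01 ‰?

19.28 ‰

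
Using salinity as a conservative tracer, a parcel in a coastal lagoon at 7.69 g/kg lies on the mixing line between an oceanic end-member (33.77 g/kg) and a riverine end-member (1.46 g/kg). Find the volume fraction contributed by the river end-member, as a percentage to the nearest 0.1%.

80.7%

Let f be the freshwater fraction. Salt balance per unit volume:
f×1.46 + (1−f)×33.77 = 7.69
f = (33.77 − 7.69) / (33.77 − 1.46) = 26.08/32.31 = 0.8072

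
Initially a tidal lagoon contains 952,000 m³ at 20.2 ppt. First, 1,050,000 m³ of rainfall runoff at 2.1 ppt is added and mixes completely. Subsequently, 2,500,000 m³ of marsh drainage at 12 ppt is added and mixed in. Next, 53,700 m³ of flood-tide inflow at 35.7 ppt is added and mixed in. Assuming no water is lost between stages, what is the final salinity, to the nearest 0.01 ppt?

11.71 ppt

By conservation of dissolved salt,
Initial salt = 952,000×20.2 = 19,230,400
After stage 1: salt = 19,230,400 + 1,050,000×2.1 = 21,435,400; volume = 2,002,000 m³; S = 10.707 ppt
After stage 2: salt = 21,435,400 + 2,500,000×12 = 51,435,400; volume = 4,502,000 m³; S = 11.425 ppt
After stage 3: salt = 51,435,400 + 53,700×35.7 = 53,352,490; volume = 4,555,700 m³
S = 53,352,490 / 4,555,700 = 11.7112 ppt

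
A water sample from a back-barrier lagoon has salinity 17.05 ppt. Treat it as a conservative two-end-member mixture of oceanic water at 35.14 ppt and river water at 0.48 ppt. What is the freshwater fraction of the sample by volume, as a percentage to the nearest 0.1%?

52.2%

Let f be the freshwater fraction. Salt balance per unit volume:
f×0.48 + (1−f)×35.14 = 17.05
f = (35.14 − 17.05) / (35.14 − 0.48) = 18.09/34.66 = 0.5219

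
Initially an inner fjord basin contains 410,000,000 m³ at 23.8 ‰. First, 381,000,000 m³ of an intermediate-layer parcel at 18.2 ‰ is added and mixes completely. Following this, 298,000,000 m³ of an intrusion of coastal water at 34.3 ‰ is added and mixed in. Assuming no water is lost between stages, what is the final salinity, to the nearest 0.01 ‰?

Conserving salt mass:
Initial salt = 410,000,000×23.8 = 9,758,000,000
After stage 1: salt = 9,758,000,000 + 381,000,000×18.2 = 16,692,200,000; volume = 791,000,000 m³; S = 21.103 ‰
After stage 2: salt = 16,692,200,000 + 298,000,000×34.3 = 26,913,600,000; volume = 1,089,000,000 m³
S = 26,913,600,000 / 1,089,000,000 = 24.714 ‰

24.71 ‰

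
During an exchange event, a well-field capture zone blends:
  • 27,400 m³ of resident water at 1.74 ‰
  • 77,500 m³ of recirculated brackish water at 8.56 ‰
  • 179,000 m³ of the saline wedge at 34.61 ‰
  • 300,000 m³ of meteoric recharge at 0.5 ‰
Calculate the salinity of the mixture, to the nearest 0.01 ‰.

12.08 ‰

Total salt / total volume:
salt = 27,400×1.74 + 77,500×8.56 + 179,000×34.61 + 300,000×0.5 = 47,676 + 663,400 + 6,195,190 + 150,000 = 7,056,266
volume = 27,400 + 77,500 + 179,000 + 300,000 = 583,900 m³
S = 7,056,266 / 583,900 = 12.0847 ‰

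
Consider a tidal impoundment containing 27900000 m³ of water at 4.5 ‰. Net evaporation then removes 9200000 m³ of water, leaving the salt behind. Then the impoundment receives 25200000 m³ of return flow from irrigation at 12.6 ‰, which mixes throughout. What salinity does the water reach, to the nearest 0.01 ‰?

10.09 ‰

After evaporation: salt = 27,900,000×4.5 = 125,550,000; volume = 27,900,000 − 9,200,000 = 18,700,000 m³
After mixing: salt = 125,550,000 + 25,200,000×12.6 = 443,070,000; volume = 18,700,000 + 25,200,000 = 43,900,000 m³
S = 443,070,000 / 43,900,000 = 10.0927 ‰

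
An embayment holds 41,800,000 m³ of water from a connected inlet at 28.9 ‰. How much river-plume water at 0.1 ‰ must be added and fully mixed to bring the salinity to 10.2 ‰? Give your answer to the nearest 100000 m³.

77400000 m³

Salt balance: 41,800,000×28.9 + V×0.1 = (41,800,000+V)×10.2
1,208,020,000 + 0.1V = 426,360,000 + 10.2V
781,660,000 = 10.1V
V = 77,392,079.21 m³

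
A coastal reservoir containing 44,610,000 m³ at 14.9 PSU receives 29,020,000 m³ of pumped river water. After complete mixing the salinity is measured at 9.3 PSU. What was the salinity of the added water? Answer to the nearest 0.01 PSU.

Salt balance: 44,610,000×14.9 + 29,020,000×S = 73,630,000×9.3
664,689,000 + 29,020,000·S = 684,759,000
S = (684,759,000 − 664,689,000) / 29,020,000 = 0.6916 PSU

0.69 PSU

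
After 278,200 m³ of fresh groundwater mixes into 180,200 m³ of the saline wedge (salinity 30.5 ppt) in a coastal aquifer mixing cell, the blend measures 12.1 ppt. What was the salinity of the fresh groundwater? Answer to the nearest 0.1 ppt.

0.2 ppt

Salt balance: 180,200×30.5 + 278,200×S = 458,400×12.1
5,496,100 + 278,200·S = 5,546,640
S = (5,546,640 − 5,496,100) / 278,200 = 0.1817 ppt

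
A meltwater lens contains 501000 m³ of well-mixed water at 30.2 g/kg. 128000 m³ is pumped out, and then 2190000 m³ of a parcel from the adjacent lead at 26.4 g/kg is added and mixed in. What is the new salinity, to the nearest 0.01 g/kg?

26.95 g/kg

Remaining after removal: 373,000 m³ at 30.2 g/kg (salt = 11,264,600)
After addition: salt = 11,264,600 + 2,190,000×26.4 = 69,080,600; volume = 2,563,000 m³
S = 69,080,600 / 2,563,000 = 26.953 g/kg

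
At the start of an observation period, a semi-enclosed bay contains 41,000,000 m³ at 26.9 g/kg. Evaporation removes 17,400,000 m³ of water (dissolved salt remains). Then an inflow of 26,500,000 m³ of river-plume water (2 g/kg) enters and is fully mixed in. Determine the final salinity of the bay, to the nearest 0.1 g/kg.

23.1 g/kg

After evaporation: salt = 41,000,000×26.9 = 1,102,900,000; volume = 41,000,000 − 17,400,000 = 23,600,000 m³
After mixing: salt = 1,102,900,000 + 26,500,000×2 = 1,155,900,000; volume = 23,600,000 + 26,500,000 = 50,100,000 m³
S = 1,155,900,000 / 50,100,000 = 23.0719 g/kg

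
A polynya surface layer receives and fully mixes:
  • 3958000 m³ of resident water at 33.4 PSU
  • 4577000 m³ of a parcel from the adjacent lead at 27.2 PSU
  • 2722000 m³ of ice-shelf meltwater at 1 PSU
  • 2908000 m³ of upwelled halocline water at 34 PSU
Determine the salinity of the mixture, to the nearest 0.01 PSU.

25.29 PSU

Weighted by volume,
salt = 3,958,000×33.4 + 4,577,000×27.2 + 2,722,000×1 + 2,908,000×34 = 132,197,200 + 124,494,400 + 2,722,000 + 98,872,000 = 358,285,600
volume = 3,958,000 + 4,577,000 + 2,722,000 + 2,908,000 = 14,165,000 m³
S = 358,285,600 / 14,165,000 = 25.2937 PSU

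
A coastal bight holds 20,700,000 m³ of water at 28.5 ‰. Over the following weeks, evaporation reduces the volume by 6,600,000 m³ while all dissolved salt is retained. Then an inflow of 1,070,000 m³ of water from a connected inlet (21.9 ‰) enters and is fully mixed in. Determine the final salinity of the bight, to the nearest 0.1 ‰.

40.4 ‰

After evaporation: salt = 20,700,000×28.5 = 589,950,000; volume = 20,700,000 − 6,600,000 = 14,100,000 m³
After mixing: salt = 589,950,000 + 1,070,000×21.9 = 613,383,000; volume = 14,100,000 + 1,070,000 = 15,170,000 m³
S = 613,383,000 / 15,170,000 = 40.4339 ‰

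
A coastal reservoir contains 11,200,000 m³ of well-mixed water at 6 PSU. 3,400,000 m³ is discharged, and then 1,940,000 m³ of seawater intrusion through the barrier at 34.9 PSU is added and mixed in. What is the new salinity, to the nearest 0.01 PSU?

11.76 PSU

Remaining after removal: 7,800,000 m³ at 6 PSU (salt = 46,800,000)
After addition: salt = 46,800,000 + 1,940,000×34.9 = 114,506,000; volume = 9,740,000 m³
S = 114,506,000 / 9,740,000 = 11.7563 PSU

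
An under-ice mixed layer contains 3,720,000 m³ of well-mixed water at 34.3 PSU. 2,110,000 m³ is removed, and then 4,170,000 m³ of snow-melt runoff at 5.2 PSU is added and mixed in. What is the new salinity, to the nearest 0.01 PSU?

Remaining after removal: 1,610,000 m³ at 34.3 PSU (salt = 55,223,000)
After addition: salt = 55,223,000 + 4,170,000×5.2 = 76,907,000; volume = 5,780,000 m³
S = 76,907,000 / 5,780,000 = 13.3057 PSU

13.31 PSU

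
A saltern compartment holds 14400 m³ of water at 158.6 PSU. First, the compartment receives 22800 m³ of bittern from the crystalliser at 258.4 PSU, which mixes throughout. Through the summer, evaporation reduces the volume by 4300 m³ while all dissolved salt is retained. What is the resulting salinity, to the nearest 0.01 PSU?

248.49 PSU

After mixing: salt = 14,400×158.6 + 22,800×258.4 = 8,175,360; volume = 37,200 m³
After evaporation: salt unchanged = 8,175,360; volume = 37,200 − 4,300 = 32,900 m³
S = 8,175,360 / 32,900 = 248.4912 PSU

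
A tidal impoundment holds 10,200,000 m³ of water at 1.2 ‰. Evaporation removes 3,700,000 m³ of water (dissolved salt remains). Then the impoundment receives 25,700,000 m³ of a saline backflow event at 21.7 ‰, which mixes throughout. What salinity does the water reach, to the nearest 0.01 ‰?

After evaporation: salt = 10,200,000×1.2 = 12,240,000; volume = 10,200,000 − 3,700,000 = 6,500,000 m³
After mixing: salt = 12,240,000 + 25,700,000×21.7 = 569,930,000; volume = 6,500,000 + 25,700,000 = 32,200,000 m³
S = 569,930,000 / 32,200,000 = 17.6997 ‰

17.70 ‰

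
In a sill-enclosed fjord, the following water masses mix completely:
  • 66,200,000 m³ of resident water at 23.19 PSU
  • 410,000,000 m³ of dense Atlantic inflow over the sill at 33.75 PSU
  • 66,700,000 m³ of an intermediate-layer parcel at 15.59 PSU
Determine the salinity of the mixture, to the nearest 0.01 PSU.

Conserving salt mass:
salt = 66,200,000×23.19 + 410,000,000×33.75 + 66,700,000×15.59 = 1,535,178,000 + 13,837,500,000 + 1,039,853,000 = 16,412,531,000
volume = 66,200,000 + 410,000,000 + 66,700,000 = 542,900,000 m³
S = 16,412,531,000 / 542,900,000 = 30.2312 PSU

30.23 PSU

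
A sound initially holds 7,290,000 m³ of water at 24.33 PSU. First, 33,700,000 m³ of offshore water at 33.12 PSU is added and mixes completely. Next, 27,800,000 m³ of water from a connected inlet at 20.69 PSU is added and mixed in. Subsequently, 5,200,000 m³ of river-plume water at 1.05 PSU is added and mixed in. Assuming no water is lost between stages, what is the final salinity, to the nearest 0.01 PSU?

25.33 PSU

Mass of salt is conserved:
Initial salt = 7,290,000×24.33 = 177,365,700
After stage 1: salt = 177,365,700 + 33,700,000×33.12 = 1,293,509,700; volume = 40,990,000 m³; S = 31.557 PSU
After stage 2: salt = 1,293,509,700 + 27,800,000×20.69 = 1,868,691,700; volume = 68,790,000 m³; S = 27.165 PSU
After stage 3: salt = 1,868,691,700 + 5,200,000×1.05 = 1,874,151,700; volume = 73,990,000 m³
S = 1,874,151,700 / 73,990,000 = 25.3298 PSU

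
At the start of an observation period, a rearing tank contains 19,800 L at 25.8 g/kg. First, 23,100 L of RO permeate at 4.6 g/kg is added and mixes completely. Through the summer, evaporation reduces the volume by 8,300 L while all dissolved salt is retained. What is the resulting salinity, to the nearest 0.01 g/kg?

17.84 g/kg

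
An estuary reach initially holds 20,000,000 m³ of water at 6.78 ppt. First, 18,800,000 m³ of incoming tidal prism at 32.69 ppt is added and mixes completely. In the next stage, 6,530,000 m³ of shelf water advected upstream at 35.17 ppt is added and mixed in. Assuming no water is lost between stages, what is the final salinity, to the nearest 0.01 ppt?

Conserving salt mass:
Initial salt = 20,000,000×6.78 = 135,600,000
After stage 1: salt = 135,600,000 + 18,800,000×32.69 = 750,172,000; volume = 38,800,000 m³; S = 19.334 ppt
After stage 2: salt = 750,172,000 + 6,530,000×35.17 = 979,832,100; volume = 45,330,000 m³
S = 979,832,100 / 45,330,000 = 21.6155 ppt

21.62 ppt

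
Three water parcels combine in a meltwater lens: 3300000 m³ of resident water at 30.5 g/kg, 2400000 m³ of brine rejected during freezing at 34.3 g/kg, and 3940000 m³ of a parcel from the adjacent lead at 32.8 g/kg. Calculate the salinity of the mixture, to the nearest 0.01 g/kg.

32.39 g/kg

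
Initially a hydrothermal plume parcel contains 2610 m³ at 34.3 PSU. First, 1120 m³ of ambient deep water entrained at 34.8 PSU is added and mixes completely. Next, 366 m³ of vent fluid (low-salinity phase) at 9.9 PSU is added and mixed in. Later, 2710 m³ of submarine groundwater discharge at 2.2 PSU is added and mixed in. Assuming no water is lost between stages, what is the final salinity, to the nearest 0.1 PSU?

20.3 PSU

Salt balance:
Initial salt = 2,610×34.3 = 89,523
After stage 1: salt = 89,523 + 1,120×34.8 = 128,499; volume = 3,730 m³; S = 34.45 PSU
After stage 2: salt = 128,499 + 366×9.9 = 132,122.4; volume = 4,096 m³; S = 32.256 PSU
After stage 3: salt = 132,122.4 + 2,710×2.2 = 138,084.4; volume = 6,806 m³
S = 138,084.4 / 6,806 = 20.2886 PSU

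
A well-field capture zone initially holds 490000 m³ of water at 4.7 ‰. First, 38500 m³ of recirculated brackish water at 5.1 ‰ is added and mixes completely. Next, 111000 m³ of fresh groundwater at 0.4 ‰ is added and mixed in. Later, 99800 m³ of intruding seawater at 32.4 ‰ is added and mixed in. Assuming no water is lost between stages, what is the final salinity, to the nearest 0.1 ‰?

Conserving salt mass:
Initial salt = 490,000×4.7 = 2,303,000
After stage 1: salt = 2,303,000 + 38,500×5.1 = 2,499,350; volume = 528,500 m³; S = 4.729 ‰
After stage 2: salt = 2,499,350 + 111,000×0.4 = 2,543,750; volume = 639,500 m³; S = 3.978 ‰
After stage 3: salt = 2,543,750 + 99,800×32.4 = 5,777,270; volume = 739,300 m³
S = 5,777,270 / 739,300 = 7.8145 ‰

7.8 ‰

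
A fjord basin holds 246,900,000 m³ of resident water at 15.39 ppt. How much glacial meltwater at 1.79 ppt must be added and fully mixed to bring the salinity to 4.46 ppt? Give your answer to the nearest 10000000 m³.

Salt balance: 246,900,000×15.39 + V×1.79 = (246,900,000+V)×4.46
3,799,791,000 + 1.79V = 1,101,174,000 + 4.46V
2,698,617,000 = 2.67V
V = 1,010,717,977.53 m³

1010000000 m³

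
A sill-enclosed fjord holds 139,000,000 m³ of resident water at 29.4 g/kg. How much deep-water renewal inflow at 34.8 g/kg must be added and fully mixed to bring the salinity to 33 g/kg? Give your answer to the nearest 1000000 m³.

278000000 m³

Salt balance: 139,000,000×29.4 + V×34.8 = (139,000,000+V)×33
4,086,600,000 + 34.8V = 4,587,000,000 + 33V
500,400,000 = 1.8V
V = 278,000,000 m³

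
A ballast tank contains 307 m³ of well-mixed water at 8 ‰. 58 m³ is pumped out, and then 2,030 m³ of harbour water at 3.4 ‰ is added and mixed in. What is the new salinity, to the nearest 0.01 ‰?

Remaining after removal: 249 m³ at 8 ‰ (salt = 1,992)
After addition: salt = 1,992 + 2,030×3.4 = 8,894; volume = 2,279 m³
S = 8,894 / 2,279 = 3.9026 ‰

3.90 ‰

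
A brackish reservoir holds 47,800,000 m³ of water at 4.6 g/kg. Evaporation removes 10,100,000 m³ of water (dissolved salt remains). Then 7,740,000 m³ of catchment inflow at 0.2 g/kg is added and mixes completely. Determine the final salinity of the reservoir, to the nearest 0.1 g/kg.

4.9 g/kg

After evaporation: salt = 47,800,000×4.6 = 219,880,000; volume = 47,800,000 − 10,100,000 = 37,700,000 m³
After mixing: salt = 219,880,000 + 7,740,000×0.2 = 221,428,000; volume = 37,700,000 + 7,740,000 = 45,440,000 m³
S = 221,428,000 / 45,440,000 = 4.873 g/kg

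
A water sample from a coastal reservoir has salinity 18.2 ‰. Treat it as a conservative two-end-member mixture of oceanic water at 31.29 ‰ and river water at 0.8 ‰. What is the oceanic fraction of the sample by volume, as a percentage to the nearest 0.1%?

57.1%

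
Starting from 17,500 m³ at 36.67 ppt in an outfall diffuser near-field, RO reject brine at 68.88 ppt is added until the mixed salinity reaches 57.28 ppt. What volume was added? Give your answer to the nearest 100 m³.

Salt balance: 17,500×36.67 + V×68.88 = (17,500+V)×57.28
641,725 + 68.88V = 1,002,400 + 57.28V
360,675 = 11.6V
V = 31,092.67 m³

31100 m³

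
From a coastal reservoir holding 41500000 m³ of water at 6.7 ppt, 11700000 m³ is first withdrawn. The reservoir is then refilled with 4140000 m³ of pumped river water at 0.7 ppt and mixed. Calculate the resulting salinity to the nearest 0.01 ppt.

5.97 ppt

Remaining after removal: 29,800,000 m³ at 6.7 ppt (salt = 199,660,000)
After addition: salt = 199,660,000 + 4,140,000×0.7 = 202,558,000; volume = 33,940,000 m³
S = 202,558,000 / 33,940,000 = 5.9681 ppt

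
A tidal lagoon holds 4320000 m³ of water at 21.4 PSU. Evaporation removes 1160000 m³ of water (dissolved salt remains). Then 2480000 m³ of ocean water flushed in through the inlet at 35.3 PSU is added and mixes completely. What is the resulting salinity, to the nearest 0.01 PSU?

31.91 PSU

After evaporation: salt = 4,320,000×21.4 = 92,448,000; volume = 4,320,000 − 1,160,000 = 3,160,000 m³
After mixing: salt = 92,448,000 + 2,480,000×35.3 = 179,992,000; volume = 3,160,000 + 2,480,000 = 5,640,000 m³
S = 179,992,000 / 5,640,000 = 31.9135 PSU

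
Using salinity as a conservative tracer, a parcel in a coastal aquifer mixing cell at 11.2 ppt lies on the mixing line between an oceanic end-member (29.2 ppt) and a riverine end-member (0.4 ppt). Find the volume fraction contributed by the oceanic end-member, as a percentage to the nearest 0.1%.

37.5%

Let g be the oceanic fraction. Salt balance per unit volume:
g×29.2 + (1−g)×0.4 = 11.2
g = (11.2 − 0.4) / (29.2 − 0.4) = 10.8/28.8 = 0.375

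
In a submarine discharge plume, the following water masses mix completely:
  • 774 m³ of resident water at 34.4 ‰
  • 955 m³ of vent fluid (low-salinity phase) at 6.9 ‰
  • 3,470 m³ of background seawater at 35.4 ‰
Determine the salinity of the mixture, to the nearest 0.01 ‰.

30.02 ‰

Weighted by volume,
salt = 774×34.4 + 955×6.9 + 3,470×35.4 = 26,625.6 + 6,589.5 + 122,838 = 156,053.1
volume = 774 + 955 + 3,470 = 5,199 m³
S = 156,053.1 / 5,199 = 30.016 ‰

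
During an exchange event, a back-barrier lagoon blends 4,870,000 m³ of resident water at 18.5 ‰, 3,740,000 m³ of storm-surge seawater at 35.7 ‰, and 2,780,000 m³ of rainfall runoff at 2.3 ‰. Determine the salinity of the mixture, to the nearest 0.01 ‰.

20.19 ‰

Conserving salt mass:
salt = 4,870,000×18.5 + 3,740,000×35.7 + 2,780,000×2.3 = 90,095,000 + 133,518,000 + 6,394,000 = 230,007,000
volume = 4,870,000 + 3,740,000 + 2,780,000 = 11,390,000 m³
S = 230,007,000 / 11,390,000 = 20.1938 ‰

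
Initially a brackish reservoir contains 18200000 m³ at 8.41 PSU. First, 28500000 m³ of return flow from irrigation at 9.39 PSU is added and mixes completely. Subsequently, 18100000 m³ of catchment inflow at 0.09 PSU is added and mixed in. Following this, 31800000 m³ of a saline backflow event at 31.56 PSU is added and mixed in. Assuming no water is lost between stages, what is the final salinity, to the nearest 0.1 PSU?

14.8 PSU

Salt balance:
Initial salt = 18,200,000×8.41 = 153,062,000
After stage 1: salt = 153,062,000 + 28,500,000×9.39 = 420,677,000; volume = 46,700,000 m³; S = 9.008 PSU
After stage 2: salt = 420,677,000 + 18,100,000×0.09 = 422,306,000; volume = 64,800,000 m³; S = 6.517 PSU
After stage 3: salt = 422,306,000 + 31,800,000×31.56 = 1,425,914,000; volume = 96,600,000 m³
S = 1,425,914,000 / 96,600,000 = 14.761 PSU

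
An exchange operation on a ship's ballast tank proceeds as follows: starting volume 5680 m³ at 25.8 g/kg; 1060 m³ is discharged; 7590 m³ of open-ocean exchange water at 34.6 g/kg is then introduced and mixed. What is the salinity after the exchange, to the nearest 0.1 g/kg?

Remaining after removal: 4,620 m³ at 25.8 g/kg (salt = 119,196)
After addition: salt = 119,196 + 7,590×34.6 = 381,810; volume = 12,210 m³
S = 381,810 / 12,210 = 31.2703 g/kg

31.3 g/kg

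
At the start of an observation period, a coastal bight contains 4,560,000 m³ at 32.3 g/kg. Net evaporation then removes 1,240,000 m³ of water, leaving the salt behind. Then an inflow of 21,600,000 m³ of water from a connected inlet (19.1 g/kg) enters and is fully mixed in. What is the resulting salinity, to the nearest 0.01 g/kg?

After evaporation: salt = 4,560,000×32.3 = 147,288,000; volume = 4,560,000 − 1,240,000 = 3,320,000 m³
After mixing: salt = 147,288,000 + 21,600,000×19.1 = 559,848,000; volume = 3,320,000 + 21,600,000 = 24,920,000 m³
S = 559,848,000 / 24,920,000 = 22.4658 g/kg

22.47 g/kg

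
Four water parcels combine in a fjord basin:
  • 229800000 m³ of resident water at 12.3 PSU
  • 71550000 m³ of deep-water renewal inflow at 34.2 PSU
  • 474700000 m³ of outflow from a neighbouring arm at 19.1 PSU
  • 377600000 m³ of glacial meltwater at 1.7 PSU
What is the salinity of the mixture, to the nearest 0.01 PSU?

Total salt / total volume:
salt = 229,800,000×12.3 + 71,550,000×34.2 + 474,700,000×19.1 + 377,600,000×1.7 = 2,826,540,000 + 2,447,010,000 + 9,066,770,000 + 641,920,000 = 14,982,240,000
volume = 229,800,000 + 71,550,000 + 474,700,000 + 377,600,000 = 1,153,650,000 m³
S = 14,982,240,000 / 1,153,650,000 = 12.9868 PSU

12.99 PSU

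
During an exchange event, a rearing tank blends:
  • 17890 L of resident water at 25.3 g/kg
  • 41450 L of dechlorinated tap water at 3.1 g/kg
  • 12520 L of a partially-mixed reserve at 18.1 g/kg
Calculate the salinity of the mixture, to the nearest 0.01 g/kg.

Weighted by volume,
salt = 17,890×25.3 + 41,450×3.1 + 12,520×18.1 = 452,617 + 128,495 + 226,612 = 807,724
volume = 17,890 + 41,450 + 12,520 = 71,860 L
S = 807,724 / 71,860 = 11.2402 g/kg

11.24 g/kg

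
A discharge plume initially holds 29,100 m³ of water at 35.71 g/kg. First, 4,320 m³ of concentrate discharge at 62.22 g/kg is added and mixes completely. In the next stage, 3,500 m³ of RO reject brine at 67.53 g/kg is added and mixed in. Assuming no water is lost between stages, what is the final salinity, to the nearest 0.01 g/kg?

41.83 g/kg

Salt balance:
Initial salt = 29,100×35.71 = 1,039,161
After stage 1: salt = 1,039,161 + 4,320×62.22 = 1,307,951.4; volume = 33,420 m³; S = 39.137 g/kg
After stage 2: salt = 1,307,951.4 + 3,500×67.53 = 1,544,306.4; volume = 36,920 m³
S = 1,544,306.4 / 36,920 = 41.8285 g/kg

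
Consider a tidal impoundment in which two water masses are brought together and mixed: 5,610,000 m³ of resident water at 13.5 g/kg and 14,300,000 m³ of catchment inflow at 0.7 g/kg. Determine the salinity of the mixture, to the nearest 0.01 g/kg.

4.31 g/kg

Mass of salt is conserved:
salt = 5,610,000×13.5 + 14,300,000×0.7 = 75,735,000 + 10,010,000 = 85,745,000
volume = 5,610,000 + 14,300,000 = 19,910,000 m³
S = 85,745,000 / 19,910,000 = 4.3066 g/kg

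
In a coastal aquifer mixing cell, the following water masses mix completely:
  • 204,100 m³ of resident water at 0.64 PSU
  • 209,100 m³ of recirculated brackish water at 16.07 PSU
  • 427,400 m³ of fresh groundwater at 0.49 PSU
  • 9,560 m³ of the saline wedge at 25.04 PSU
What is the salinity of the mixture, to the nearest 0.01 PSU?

By conservation of dissolved salt,
salt = 204,100×0.64 + 209,100×16.07 + 427,400×0.49 + 9,560×25.04 = 130,624 + 3,360,237 + 209,426 + 239,382.4 = 3,939,669.4
volume = 204,100 + 209,100 + 427,400 + 9,560 = 850,160 m³
S = 3,939,669.4 / 850,160 = 4.634 PSU

4.63 PSU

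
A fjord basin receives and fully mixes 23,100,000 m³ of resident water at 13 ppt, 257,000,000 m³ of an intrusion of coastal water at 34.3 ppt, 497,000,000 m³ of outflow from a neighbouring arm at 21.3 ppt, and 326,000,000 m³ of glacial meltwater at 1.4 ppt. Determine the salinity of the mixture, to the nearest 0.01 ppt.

18.27 ppt

Weighted by volume,
salt = 23,100,000×13 + 257,000,000×34.3 + 497,000,000×21.3 + 326,000,000×1.4 = 300,300,000 + 8,815,100,000 + 10,586,100,000 + 456,400,000 = 20,157,900,000
volume = 23,100,000 + 257,000,000 + 497,000,000 + 326,000,000 = 1,103,100,000 m³
S = 20,157,900,000 / 1,103,100,000 = 18.2739 ppt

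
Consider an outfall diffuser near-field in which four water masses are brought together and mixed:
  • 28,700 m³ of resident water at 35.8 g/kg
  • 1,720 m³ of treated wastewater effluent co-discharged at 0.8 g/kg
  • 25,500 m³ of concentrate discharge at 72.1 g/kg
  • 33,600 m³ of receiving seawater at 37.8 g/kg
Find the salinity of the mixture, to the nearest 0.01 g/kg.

Weighted by volume,
salt = 28,700×35.8 + 1,720×0.8 + 25,500×72.1 + 33,600×37.8 = 1,027,460 + 1,376 + 1,838,550 + 1,270,080 = 4,137,466
volume = 28,700 + 1,720 + 25,500 + 33,600 = 89,520 m³
S = 4,137,466 / 89,520 = 46.2183 g/kg

46.22 g/kg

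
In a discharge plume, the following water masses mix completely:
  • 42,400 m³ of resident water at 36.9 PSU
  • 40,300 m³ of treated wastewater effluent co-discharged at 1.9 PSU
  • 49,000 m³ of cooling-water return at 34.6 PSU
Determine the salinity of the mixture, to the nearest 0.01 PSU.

Total salt / total volume:
salt = 42,400×36.9 + 40,300×1.9 + 49,000×34.6 = 1,564,560 + 76,570 + 1,695,400 = 3,336,530
volume = 42,400 + 40,300 + 49,000 = 131,700 m³
S = 3,336,530 / 131,700 = 25.3343 PSU

25.33 PSU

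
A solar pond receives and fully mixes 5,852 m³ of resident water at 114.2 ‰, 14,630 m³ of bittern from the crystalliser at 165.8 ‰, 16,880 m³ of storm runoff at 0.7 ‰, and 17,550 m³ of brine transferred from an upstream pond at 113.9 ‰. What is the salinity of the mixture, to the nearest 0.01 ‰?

92.96 ‰

By conservation of dissolved salt,
salt = 5,852×114.2 + 14,630×165.8 + 16,880×0.7 + 17,550×113.9 = 668,298.4 + 2,425,654 + 11,816 + 1,998,945 = 5,104,713.4
volume = 5,852 + 14,630 + 16,880 + 17,550 = 54,912 m³
S = 5,104,713.4 / 54,912 = 92.9617 ‰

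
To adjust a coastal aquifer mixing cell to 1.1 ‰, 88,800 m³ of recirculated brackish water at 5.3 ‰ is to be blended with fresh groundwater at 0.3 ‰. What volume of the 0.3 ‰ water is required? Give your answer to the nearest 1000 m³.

466000 m³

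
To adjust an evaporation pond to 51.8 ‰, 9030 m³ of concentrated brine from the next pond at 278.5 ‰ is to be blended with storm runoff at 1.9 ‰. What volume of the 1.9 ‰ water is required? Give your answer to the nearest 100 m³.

41000 m³

Salt balance: 9,030×278.5 + V×1.9 = (9,030+V)×51.8
2,514,855 + 1.9V = 467,754 + 51.8V
2,047,101 = 49.9V
V = 41,024.07 m³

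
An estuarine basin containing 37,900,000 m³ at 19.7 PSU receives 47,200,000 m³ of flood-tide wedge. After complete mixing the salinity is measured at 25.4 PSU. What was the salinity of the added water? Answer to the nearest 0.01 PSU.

29.98 PSU

Salt balance: 37,900,000×19.7 + 47,200,000×S = 85,100,000×25.4
746,630,000 + 47,200,000·S = 2,161,540,000
S = (2,161,540,000 − 746,630,000) / 47,200,000 = 29.9769 PSU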